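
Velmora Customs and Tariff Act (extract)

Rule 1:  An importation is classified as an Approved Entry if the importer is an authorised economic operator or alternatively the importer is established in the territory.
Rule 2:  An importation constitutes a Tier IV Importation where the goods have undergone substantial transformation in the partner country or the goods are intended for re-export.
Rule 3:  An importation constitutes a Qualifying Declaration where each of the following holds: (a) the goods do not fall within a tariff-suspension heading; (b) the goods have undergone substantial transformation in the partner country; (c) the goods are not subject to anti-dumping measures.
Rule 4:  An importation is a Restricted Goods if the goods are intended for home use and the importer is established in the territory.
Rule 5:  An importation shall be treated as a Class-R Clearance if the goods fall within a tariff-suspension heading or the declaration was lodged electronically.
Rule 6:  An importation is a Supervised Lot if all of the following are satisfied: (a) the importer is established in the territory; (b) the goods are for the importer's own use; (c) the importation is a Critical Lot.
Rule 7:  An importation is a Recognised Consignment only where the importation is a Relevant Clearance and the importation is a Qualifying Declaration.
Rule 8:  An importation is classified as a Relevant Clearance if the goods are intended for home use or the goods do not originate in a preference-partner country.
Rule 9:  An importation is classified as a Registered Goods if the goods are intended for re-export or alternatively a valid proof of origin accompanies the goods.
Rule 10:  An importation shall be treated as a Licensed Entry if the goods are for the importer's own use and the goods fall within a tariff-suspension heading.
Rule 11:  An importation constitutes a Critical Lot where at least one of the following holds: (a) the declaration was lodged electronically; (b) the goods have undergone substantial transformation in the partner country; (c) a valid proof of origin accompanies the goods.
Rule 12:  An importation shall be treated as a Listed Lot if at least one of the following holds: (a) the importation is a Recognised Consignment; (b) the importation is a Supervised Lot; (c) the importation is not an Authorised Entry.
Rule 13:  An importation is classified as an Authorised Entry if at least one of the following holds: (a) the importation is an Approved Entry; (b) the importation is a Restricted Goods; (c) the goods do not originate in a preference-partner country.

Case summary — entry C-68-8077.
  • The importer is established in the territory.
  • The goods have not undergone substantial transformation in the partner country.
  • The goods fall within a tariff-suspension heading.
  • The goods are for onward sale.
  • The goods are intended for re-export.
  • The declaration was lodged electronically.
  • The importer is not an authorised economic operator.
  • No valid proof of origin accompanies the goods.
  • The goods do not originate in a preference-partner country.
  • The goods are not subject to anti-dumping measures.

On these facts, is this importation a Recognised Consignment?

Under rule 8: the goods are intended for home use? no; or the goods do not originate in a preference-partner country? yes. So the importation is a Relevant Clearance.
Under rule 3: the goods do not fall within a tariff-suspension heading? no; and the goods have undergone substantial transformation in the partner country? no; and the goods are not subject to anti-dumping measures? yes. So the importation is not a Qualifying Declaration.
Under rule 7: Relevant Clearance (rule 8)? yes; and Qualifying Declaration (rule 3)? no. So the importation is not a Recognised Consignment.

No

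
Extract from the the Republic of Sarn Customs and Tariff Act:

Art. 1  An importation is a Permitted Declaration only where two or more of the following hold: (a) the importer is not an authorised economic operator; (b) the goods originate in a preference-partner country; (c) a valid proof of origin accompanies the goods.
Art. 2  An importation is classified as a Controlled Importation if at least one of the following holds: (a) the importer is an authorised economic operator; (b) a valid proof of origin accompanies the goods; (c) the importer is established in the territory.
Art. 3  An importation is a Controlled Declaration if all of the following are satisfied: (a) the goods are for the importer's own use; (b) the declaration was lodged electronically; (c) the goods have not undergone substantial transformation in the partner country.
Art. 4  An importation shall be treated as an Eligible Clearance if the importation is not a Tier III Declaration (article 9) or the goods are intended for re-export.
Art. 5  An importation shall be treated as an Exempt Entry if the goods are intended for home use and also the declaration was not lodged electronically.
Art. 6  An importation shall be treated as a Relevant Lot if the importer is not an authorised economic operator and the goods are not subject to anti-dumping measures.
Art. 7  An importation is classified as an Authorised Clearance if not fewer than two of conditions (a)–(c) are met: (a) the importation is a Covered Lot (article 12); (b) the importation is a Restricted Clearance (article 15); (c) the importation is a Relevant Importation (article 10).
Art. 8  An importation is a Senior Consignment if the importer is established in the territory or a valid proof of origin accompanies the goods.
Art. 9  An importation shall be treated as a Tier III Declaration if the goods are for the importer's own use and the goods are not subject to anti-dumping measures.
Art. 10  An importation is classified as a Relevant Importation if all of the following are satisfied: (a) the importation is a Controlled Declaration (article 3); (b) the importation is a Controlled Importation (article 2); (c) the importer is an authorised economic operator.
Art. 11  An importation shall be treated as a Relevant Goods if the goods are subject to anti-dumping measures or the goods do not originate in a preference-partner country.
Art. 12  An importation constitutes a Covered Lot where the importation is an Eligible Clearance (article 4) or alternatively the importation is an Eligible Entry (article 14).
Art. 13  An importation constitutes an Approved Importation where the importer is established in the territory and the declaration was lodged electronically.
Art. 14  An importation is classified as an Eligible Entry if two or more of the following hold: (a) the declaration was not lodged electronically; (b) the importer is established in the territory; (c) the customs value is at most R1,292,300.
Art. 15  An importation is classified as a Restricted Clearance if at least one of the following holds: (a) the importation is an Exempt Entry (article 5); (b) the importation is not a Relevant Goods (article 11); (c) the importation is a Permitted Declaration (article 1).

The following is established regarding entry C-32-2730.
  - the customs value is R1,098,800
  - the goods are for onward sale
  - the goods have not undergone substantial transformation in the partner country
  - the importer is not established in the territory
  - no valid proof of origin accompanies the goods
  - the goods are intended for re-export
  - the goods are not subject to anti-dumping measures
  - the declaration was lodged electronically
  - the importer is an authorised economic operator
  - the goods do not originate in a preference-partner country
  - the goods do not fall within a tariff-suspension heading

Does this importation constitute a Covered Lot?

Yes

Under article 9: the goods are for the importer's own use? no; and the goods are not subject to anti-dumping measures? yes. So the importation is not a Tier III Declaration.
Under article 4: not a Tier III Declaration (article 9)? yes; or the goods are intended for re-export? yes. So the importation is an Eligible Clearance.
Under article 14: the declaration was not lodged electronically? no; the importer is established in the territory? no; customs value: R1,098,800 ≤ R1,292,300? yes — 1 of 3 hold (need ≥2) → not satisfied.
Under article 12: Eligible Clearance (article 4)? yes; or Eligible Entry (article 14)? no. So the importation is a Covered Lot.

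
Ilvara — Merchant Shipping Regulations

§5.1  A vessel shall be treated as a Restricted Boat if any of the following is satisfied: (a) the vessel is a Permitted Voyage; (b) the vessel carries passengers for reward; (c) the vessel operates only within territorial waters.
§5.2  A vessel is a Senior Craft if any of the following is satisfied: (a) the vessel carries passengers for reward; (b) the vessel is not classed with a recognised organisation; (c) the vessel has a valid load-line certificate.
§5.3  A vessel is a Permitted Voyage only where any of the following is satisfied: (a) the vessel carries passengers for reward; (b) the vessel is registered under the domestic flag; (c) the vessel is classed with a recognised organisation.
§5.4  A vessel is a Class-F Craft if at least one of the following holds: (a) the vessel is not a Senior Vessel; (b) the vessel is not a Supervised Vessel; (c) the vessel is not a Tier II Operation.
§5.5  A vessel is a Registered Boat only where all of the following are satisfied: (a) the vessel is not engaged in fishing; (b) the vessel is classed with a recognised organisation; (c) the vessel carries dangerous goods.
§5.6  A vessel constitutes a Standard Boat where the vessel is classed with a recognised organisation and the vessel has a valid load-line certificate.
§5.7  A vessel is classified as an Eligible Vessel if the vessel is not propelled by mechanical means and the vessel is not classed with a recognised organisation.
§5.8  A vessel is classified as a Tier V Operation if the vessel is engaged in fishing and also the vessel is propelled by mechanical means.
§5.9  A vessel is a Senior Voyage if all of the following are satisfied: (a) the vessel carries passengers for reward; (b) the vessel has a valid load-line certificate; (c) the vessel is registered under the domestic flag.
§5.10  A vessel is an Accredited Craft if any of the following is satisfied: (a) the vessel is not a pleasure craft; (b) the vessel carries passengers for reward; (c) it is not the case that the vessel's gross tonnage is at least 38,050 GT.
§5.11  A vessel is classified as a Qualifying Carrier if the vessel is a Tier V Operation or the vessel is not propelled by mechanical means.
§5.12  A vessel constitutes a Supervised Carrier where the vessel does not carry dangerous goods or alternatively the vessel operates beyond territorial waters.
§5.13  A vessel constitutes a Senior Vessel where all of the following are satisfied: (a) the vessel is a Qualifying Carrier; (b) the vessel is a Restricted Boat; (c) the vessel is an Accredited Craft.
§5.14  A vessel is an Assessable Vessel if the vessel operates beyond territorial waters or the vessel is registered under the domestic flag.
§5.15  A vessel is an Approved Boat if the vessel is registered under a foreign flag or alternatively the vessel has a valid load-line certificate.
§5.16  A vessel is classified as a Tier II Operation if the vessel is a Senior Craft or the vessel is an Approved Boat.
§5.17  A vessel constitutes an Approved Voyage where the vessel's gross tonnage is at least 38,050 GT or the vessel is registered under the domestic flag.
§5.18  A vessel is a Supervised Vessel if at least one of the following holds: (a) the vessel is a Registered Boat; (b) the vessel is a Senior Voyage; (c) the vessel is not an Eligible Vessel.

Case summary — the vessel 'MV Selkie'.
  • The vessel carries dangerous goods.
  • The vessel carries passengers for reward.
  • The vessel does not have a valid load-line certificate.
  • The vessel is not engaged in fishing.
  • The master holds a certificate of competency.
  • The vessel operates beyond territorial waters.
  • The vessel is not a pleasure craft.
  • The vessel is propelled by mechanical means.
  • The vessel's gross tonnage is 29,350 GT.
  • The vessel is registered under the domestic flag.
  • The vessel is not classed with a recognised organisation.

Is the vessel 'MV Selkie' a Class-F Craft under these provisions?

§5.8 — Tier V Operation: [the vessel is engaged in fishing? no] AND [the vessel is propelled by mechanical means? yes] → not satisfied.
§5.11 — Qualifying Carrier: [Tier V Operation (§5.8)? no] OR [the vessel is not propelled by mechanical means? no] → not satisfied.
§5.3 — Permitted Voyage: [the vessel carries passengers for reward? yes] OR [the vessel is registered under the domestic flag? yes] OR [the vessel is classed with a recognised organisation? no] → satisfied.
§5.1 — Restricted Boat: [Permitted Voyage (§5.3)? yes] OR [the vessel carries passengers for reward? yes] OR [the vessel operates only within territorial waters? no] → satisfied.
§5.10 — Accredited Craft: [the vessel is not a pleasure craft? yes] OR [the vessel carries passengers for reward? yes] OR [vessel's gross tonnage: 29,350 GT ≥ 38,050 GT? no, so negated condition yes] → satisfied.
§5.13 — Senior Vessel: [Qualifying Carrier (§5.11)? no] AND [Restricted Boat (§5.1)? yes] AND [Accredited Craft (§5.10)? yes] → not satisfied.
§5.5 — Registered Boat: [the vessel is not engaged in fishing? yes] AND [the vessel is classed with a recognised organisation? no] AND [the vessel carries dangerous goods? yes] → not satisfied.
§5.9 — Senior Voyage: [the vessel carries passengers for reward? yes] AND [the vessel has a valid load-line certificate? no] AND [the vessel is registered under the domestic flag? yes] → not satisfied.
§5.7 — Eligible Vessel: [the vessel is not propelled by mechanical means? no] AND [the vessel is not classed with a recognised organisation? yes] → not satisfied.
§5.18 — Supervised Vessel: [Registered Boat (§5.5)? no] OR [Senior Voyage (§5.9)? no] OR [not an Eligible Vessel (§5.7)? yes] → satisfied.
§5.2 — Senior Craft: [the vessel carries passengers for reward? yes] OR [the vessel is not classed with a recognised organisation? yes] OR [the vessel has a valid load-line certificate? no] → satisfied.
§5.15 — Approved Boat: [the vessel is registered under a foreign flag? no] OR [the vessel has a valid load-line certificate? no] → not satisfied.
§5.16 — Tier II Operation: [Senior Craft (§5.2)? yes] OR [Approved Boat (§5.15)? no] → satisfied.
§5.4 — Class-F Craft: [not a Senior Vessel (§5.13)? yes] OR [not a Supervised Vessel (§5.18)? no] OR [not a Tier II Operation (§5.16)? no] → satisfied.

Yes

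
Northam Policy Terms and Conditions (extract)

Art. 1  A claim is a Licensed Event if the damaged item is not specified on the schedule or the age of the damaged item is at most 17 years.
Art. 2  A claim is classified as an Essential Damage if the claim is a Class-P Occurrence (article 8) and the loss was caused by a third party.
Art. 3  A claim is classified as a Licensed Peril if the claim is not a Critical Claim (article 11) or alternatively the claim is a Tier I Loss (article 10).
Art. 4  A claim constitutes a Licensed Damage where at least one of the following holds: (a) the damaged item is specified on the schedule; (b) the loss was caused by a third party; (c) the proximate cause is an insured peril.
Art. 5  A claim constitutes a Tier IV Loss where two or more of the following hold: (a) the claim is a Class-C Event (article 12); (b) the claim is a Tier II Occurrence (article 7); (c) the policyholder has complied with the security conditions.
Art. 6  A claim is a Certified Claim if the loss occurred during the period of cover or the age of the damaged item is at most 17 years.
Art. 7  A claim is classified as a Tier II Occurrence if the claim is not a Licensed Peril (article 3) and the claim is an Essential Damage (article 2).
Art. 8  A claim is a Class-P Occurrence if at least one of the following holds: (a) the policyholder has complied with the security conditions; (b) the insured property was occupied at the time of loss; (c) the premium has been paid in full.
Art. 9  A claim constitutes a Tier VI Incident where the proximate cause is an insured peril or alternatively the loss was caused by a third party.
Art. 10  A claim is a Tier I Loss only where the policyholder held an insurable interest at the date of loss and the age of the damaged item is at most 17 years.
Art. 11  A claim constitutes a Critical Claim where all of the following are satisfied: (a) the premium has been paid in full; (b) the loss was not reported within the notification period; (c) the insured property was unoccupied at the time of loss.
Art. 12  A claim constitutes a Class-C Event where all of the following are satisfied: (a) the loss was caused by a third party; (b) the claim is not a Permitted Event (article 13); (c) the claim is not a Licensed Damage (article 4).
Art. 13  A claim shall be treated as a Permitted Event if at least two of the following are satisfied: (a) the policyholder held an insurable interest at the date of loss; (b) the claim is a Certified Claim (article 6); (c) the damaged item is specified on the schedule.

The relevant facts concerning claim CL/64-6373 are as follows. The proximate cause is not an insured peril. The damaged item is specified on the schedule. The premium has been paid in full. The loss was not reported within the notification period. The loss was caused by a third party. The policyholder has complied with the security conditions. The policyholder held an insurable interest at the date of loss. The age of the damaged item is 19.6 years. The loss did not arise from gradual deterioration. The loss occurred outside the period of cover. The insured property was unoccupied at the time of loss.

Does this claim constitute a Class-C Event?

article 6 — Certified Claim: [the loss occurred during the period of cover? no] OR [age of the damaged item: 19.6 years ≤ 17 years? no] → not satisfied.
article 13 — Permitted Event: the policyholder held an insurable interest at the date of loss? yes; Certified Claim (article 6)? no; the damaged item is specified on the schedule? yes — 2 of 3 hold (need ≥2) → satisfied.
article 4 — Licensed Damage: [the damaged item is specified on the schedule? yes] OR [the loss was caused by a third party? yes] OR [the proximate cause is an insured peril? no] → satisfied.
article 12 — Class-C Event: [the loss was caused by a third party? yes] AND [not a Permitted Event (article 13)? no] AND [not a Licensed Damage (article 4)? no] → not satisfied.

No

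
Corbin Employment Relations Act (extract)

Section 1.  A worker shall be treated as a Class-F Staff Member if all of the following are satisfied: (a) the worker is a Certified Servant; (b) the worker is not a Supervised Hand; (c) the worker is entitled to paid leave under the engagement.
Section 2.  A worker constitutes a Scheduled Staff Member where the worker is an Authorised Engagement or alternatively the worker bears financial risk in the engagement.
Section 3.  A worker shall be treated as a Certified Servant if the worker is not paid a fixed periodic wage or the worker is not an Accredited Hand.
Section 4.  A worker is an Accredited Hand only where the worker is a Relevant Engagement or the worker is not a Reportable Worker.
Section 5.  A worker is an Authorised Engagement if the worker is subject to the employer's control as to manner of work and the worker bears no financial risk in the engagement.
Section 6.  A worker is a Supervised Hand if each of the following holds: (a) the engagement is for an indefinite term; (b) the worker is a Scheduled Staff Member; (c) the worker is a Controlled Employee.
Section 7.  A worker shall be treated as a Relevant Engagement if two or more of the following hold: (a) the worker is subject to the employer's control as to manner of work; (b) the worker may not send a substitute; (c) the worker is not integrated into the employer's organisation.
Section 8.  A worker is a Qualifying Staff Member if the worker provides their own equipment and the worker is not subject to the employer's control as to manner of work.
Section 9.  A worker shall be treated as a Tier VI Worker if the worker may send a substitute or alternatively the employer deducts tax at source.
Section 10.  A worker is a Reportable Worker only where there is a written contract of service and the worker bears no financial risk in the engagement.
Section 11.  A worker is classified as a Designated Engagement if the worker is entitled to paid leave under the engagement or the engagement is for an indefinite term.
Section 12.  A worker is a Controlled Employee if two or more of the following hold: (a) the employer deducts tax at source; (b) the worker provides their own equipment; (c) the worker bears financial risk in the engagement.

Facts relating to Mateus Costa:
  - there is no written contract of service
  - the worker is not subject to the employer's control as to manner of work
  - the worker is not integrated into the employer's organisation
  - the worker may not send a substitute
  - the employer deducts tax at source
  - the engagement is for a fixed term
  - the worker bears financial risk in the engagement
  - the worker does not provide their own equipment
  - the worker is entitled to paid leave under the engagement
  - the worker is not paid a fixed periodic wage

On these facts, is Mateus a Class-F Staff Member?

Yes

Under section 7: the worker is subject to the employer's control as to manner of work? no; the worker may not send a substitute? yes; the worker is not integrated into the employer's organisation? yes — 2 of 3 hold (need ≥2) → satisfied.
Under section 10: there is a written contract of service? no; and the worker bears no financial risk in the engagement? no. So the worker is not a Reportable Worker.
Under section 4: Relevant Engagement (section 7)? yes; or not a Reportable Worker (section 10)? yes. So the worker is an Accredited Hand.
Under section 3: the worker is not paid a fixed periodic wage? yes; or not an Accredited Hand (section 4)? no. So the worker is a Certified Servant.
Under section 5: the worker is subject to the employer's control as to manner of work? no; and the worker bears no financial risk in the engagement? no. So the worker is not an Authorised Engagement.
Under section 2: Authorised Engagement (section 5)? no; or the worker bears financial risk in the engagement? yes. So the worker is a Scheduled Staff Member.
Under section 12: the employer deducts tax at source? yes; the worker provides their own equipment? no; the worker bears financial risk in the engagement? yes — 2 of 3 hold (need ≥2) → satisfied.
Under section 6: the engagement is for an indefinite term? no; and Scheduled Staff Member (section 2)? yes; and Controlled Employee (section 12)? yes. So the worker is not a Supervised Hand.
Under section 1: Certified Servant (section 3)? yes; and not a Supervised Hand (section 6)? yes; and the worker is entitled to paid leave under the engagement? yes. So the worker is a Class-F Staff Member.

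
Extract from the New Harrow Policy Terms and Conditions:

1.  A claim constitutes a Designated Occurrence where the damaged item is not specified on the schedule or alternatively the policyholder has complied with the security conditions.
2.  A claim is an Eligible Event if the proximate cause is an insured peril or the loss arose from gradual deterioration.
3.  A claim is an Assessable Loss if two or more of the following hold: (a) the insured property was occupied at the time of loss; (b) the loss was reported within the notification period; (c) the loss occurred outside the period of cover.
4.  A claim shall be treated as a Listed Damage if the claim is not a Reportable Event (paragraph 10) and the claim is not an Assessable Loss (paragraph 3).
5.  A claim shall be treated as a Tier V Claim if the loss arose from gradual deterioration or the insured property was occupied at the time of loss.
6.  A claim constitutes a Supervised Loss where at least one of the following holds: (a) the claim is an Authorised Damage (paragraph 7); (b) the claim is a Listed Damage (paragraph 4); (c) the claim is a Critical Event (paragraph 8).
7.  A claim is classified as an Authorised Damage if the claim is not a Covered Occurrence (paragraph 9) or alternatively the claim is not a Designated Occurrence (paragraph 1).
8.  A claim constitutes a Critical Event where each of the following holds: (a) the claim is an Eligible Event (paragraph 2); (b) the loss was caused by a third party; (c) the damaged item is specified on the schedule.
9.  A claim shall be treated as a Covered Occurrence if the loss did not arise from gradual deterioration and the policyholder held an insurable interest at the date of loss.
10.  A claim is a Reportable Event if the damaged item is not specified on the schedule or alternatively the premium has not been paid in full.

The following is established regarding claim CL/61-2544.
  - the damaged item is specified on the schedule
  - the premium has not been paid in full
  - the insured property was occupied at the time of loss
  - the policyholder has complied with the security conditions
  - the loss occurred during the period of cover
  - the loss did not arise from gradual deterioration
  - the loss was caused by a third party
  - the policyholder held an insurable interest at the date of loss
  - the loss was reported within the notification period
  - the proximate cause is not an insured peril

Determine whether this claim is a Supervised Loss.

paragraph 9 — Covered Occurrence: [the loss did not arise from gradual deterioration? yes] AND [the policyholder held an insurable interest at the date of loss? yes] → satisfied.
paragraph 1 — Designated Occurrence: [the damaged item is not specified on the schedule? no] OR [the policyholder has complied with the security conditions? yes] → satisfied.
paragraph 7 — Authorised Damage: [not a Covered Occurrence (paragraph 9)? no] OR [not a Designated Occurrence (paragraph 1)? no] → not satisfied.
paragraph 10 — Reportable Event: [the damaged item is not specified on the schedule? no] OR [the premium has not been paid in full? yes] → satisfied.
paragraph 3 — Assessable Loss: the insured property was occupied at the time of loss? yes; the loss was reported within the notification period? yes; the loss occurred outside the period of cover? no — 2 of 3 hold (need ≥2) → satisfied.
paragraph 4 — Listed Damage: [not a Reportable Event (paragraph 10)? no] AND [not an Assessable Loss (paragraph 3)? no] → not satisfied.
paragraph 2 — Eligible Event: [the proximate cause is an insured peril? no] OR [the loss arose from gradual deterioration? no] → not satisfied.
paragraph 8 — Critical Event: [Eligible Event (paragraph 2)? no] AND [the loss was caused by a third party? yes] AND [the damaged item is specified on the schedule? yes] → not satisfied.
paragraph 6 — Supervised Loss: [Authorised Damage (paragraph 7)? no] OR [Listed Damage (paragraph 4)? no] OR [Critical Event (paragraph 8)? no] → not satisfied.

No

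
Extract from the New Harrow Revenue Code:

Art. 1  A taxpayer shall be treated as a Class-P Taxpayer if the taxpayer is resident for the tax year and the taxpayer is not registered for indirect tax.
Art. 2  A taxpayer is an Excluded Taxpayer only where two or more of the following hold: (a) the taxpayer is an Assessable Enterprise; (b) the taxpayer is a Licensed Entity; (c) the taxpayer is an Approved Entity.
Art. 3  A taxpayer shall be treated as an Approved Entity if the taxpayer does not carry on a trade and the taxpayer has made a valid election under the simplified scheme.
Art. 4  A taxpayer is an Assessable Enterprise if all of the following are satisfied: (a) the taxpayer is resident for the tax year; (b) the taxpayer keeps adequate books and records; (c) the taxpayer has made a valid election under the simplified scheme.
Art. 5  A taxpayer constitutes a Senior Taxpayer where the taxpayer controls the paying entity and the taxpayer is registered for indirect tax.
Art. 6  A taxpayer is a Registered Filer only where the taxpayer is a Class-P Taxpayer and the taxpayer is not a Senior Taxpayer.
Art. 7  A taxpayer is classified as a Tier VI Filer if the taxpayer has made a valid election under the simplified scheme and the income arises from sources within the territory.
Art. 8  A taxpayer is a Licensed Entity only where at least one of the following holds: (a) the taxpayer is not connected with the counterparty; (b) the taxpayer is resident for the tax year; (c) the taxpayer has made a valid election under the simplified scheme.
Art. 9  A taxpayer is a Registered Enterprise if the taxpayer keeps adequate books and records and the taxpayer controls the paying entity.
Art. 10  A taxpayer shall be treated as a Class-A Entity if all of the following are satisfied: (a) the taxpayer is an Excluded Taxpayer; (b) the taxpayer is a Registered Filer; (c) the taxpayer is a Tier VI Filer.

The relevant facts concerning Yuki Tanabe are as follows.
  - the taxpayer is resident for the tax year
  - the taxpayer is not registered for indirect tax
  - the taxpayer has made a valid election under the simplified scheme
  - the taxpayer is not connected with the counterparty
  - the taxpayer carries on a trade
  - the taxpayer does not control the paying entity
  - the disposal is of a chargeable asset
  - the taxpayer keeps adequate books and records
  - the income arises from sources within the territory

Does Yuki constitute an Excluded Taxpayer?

article 4 — Assessable Enterprise: [the taxpayer is resident for the tax year? yes] AND [the taxpayer keeps adequate books and records? yes] AND [the taxpayer has made a valid election under the simplified scheme? yes] → satisfied.
article 8 — Licensed Entity: [the taxpayer is not connected with the counterparty? yes] OR [the taxpayer is resident for the tax year? yes] OR [the taxpayer has made a valid election under the simplified scheme? yes] → satisfied.
article 3 — Approved Entity: [the taxpayer does not carry on a trade? no] AND [the taxpayer has made a valid election under the simplified scheme? yes] → not satisfied.
article 2 — Excluded Taxpayer: Assessable Enterprise (article 4)? yes; Licensed Entity (article 8)? yes; Approved Entity (article 3)? no — 2 of 3 hold (need ≥2) → satisfied.

Yes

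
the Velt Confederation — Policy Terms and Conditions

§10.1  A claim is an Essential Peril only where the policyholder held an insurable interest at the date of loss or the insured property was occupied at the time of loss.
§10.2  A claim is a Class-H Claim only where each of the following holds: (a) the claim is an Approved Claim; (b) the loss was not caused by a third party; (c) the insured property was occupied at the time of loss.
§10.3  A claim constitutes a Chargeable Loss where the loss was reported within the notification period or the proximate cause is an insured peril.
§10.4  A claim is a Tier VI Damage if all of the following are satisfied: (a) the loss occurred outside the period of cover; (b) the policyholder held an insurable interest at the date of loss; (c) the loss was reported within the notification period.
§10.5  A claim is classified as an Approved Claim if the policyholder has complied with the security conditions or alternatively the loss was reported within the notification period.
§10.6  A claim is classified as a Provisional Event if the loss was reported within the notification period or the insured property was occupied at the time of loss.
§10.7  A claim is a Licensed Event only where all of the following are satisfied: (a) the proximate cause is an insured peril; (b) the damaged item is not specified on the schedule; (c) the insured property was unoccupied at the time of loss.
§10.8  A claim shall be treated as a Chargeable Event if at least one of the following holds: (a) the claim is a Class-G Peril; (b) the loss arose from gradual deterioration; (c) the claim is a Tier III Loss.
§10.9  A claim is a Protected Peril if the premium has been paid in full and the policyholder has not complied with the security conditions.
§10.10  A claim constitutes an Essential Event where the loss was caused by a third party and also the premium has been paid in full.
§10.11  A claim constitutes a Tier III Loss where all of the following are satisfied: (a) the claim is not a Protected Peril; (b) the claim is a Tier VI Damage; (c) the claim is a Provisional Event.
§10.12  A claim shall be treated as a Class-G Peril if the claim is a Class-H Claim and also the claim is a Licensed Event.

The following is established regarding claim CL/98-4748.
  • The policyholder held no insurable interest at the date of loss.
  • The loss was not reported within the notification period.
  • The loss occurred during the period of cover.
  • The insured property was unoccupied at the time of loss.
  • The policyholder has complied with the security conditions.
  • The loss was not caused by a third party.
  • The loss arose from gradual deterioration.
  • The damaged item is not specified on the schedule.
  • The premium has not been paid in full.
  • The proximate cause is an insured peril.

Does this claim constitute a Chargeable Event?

§10.5 — Approved Claim: [the policyholder has complied with the security conditions? yes] OR [the loss was reported within the notification period? no] → satisfied.
§10.2 — Class-H Claim: [Approved Claim (§10.5)? yes] AND [the loss was not caused by a third party? yes] AND [the insured property was occupied at the time of loss? no] → not satisfied.
§10.7 — Licensed Event: [the proximate cause is an insured peril? yes] AND [the damaged item is not specified on the schedule? yes] AND [the insured property was unoccupied at the time of loss? yes] → satisfied.
§10.12 — Class-G Peril: [Class-H Claim (§10.2)? no] AND [Licensed Event (§10.7)? yes] → not satisfied.
§10.9 — Protected Peril: [the premium has been paid in full? no] AND [the policyholder has not complied with the security conditions? no] → not satisfied.
§10.4 — Tier VI Damage: [the loss occurred outside the period of cover? no] AND [the policyholder held an insurable interest at the date of loss? no] AND [the loss was reported within the notification period? no] → not satisfied.
§10.6 — Provisional Event: [the loss was reported within the notification period? no] OR [the insured property was occupied at the time of loss? no] → not satisfied.
§10.11 — Tier III Loss: [not a Protected Peril (§10.9)? yes] AND [Tier VI Damage (§10.4)? no] AND [Provisional Event (§10.6)? no] → not satisfied.
§10.8 — Chargeable Event: [Class-G Peril (§10.12)? no] OR [the loss arose from gradual deterioration? yes] OR [Tier III Loss (§10.11)? no] → satisfied.

Yes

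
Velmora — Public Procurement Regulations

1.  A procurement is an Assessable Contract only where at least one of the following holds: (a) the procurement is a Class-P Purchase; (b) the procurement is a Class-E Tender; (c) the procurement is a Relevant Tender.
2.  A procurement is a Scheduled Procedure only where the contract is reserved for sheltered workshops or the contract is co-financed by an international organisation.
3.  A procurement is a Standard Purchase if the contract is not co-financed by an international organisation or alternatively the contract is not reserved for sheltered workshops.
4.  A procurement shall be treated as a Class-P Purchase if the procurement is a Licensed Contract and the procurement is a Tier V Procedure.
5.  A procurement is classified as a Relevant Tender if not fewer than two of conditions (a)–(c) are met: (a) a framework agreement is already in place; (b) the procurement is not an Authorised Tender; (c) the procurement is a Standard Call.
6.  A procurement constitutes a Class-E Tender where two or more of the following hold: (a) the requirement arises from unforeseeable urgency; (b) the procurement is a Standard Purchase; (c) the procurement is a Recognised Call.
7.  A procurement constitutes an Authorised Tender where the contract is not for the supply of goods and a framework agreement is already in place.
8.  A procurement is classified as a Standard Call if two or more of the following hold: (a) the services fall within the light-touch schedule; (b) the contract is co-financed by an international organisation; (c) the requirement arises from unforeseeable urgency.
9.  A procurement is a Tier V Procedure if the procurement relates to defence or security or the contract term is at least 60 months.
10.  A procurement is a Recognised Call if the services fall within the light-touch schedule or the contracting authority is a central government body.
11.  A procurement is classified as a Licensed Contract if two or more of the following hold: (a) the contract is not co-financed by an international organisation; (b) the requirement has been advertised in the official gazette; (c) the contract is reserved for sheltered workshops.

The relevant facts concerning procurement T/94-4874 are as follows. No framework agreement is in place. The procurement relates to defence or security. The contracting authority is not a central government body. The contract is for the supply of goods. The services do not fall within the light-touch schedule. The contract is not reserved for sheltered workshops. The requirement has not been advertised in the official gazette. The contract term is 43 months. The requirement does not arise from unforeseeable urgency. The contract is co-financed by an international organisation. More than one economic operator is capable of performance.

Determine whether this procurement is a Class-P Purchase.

No

paragraph 11 — Licensed Contract: the contract is not co-financed by an international organisation? no; the requirement has been advertised in the official gazette? no; the contract is reserved for sheltered workshops? no — 0 of 3 hold (need ≥2) → not satisfied.
paragraph 9 — Tier V Procedure: [the procurement relates to defence or security? yes] OR [contract term: 43 months ≥ 60 months? no] → satisfied.
paragraph 4 — Class-P Purchase: [Licensed Contract (paragraph 11)? no] AND [Tier V Procedure (paragraph 9)? yes] → not satisfied.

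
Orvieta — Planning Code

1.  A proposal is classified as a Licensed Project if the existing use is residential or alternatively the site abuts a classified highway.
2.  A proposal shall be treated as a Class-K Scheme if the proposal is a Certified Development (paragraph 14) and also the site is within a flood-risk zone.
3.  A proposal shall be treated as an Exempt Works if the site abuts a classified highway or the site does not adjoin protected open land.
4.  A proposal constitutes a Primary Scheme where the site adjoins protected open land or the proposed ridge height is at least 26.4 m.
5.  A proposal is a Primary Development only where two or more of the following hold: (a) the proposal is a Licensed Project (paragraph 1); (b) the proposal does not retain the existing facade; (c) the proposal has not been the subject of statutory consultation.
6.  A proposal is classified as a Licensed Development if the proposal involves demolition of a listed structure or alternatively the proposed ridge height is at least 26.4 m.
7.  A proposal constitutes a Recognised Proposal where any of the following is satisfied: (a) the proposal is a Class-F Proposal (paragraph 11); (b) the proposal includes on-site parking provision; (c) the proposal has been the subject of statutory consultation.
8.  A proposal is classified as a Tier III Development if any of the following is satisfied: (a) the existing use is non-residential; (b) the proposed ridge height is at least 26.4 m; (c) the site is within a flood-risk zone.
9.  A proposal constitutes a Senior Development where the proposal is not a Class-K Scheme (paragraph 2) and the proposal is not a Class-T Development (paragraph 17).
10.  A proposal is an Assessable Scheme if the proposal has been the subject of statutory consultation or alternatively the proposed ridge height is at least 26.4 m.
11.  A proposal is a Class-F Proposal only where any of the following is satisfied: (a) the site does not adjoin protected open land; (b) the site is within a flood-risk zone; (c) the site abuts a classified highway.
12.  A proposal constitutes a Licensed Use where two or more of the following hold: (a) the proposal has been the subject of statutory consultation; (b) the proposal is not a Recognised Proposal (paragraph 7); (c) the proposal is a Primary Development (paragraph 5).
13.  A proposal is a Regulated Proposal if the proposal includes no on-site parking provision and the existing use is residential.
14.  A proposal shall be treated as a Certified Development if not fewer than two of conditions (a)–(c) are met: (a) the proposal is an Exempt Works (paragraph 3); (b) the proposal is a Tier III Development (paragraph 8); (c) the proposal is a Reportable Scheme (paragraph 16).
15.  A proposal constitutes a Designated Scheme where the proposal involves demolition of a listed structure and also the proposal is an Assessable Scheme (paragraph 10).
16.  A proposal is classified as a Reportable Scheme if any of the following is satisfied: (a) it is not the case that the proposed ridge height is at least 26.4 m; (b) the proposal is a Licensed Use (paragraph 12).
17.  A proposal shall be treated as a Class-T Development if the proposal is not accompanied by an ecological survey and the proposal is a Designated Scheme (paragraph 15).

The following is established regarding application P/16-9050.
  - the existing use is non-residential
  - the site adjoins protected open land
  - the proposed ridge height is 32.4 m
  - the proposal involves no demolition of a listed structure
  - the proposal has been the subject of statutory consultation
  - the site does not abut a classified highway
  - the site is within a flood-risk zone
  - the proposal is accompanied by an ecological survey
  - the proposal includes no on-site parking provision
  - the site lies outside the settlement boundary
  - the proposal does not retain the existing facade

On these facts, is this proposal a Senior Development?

Yes

Under paragraph 3: the site abuts a classified highway? no; or the site does not adjoin protected open land? no. So the proposal is not an Exempt Works.
Under paragraph 8: the existing use is non-residential? yes; or proposed ridge height: 32.4 m ≥ 26.4 m? yes; or the site is within a flood-risk zone? yes. So the proposal is a Tier III Development.
Under paragraph 11: the site does not adjoin protected open land? no; or the site is within a flood-risk zone? yes; or the site abuts a classified highway? no. So the proposal is a Class-F Proposal.
Under paragraph 7: Class-F Proposal (paragraph 11)? yes; or the proposal includes on-site parking provision? no; or the proposal has been the subject of statutory consultation? yes. So the proposal is a Recognised Proposal.
Under paragraph 1: the existing use is residential? no; or the site abuts a classified highway? no. So the proposal is not a Licensed Project.
Under paragraph 5: Licensed Project (paragraph 1)? no; the proposal does not retain the existing facade? yes; the proposal has not been the subject of statutory consultation? no — 1 of 3 hold (need ≥2) → not satisfied.
Under paragraph 12: the proposal has been the subject of statutory consultation? yes; not a Recognised Proposal (paragraph 7)? no; Primary Development (paragraph 5)? no — 1 of 3 hold (need ≥2) → not satisfied.
Under paragraph 16: proposed ridge height: 32.4 m ≥ 26.4 m? yes, so negated condition no; or Licensed Use (paragraph 12)? no. So the proposal is not a Reportable Scheme.
Under paragraph 14: Exempt Works (paragraph 3)? no; Tier III Development (paragraph 8)? yes; Reportable Scheme (paragraph 16)? no — 1 of 3 hold (need ≥2) → not satisfied.
Under paragraph 2: Certified Development (paragraph 14)? no; and the site is within a flood-risk zone? yes. So the proposal is not a Class-K Scheme.
Under paragraph 10: the proposal has been the subject of statutory consultation? yes; or proposed ridge height: 32.4 m ≥ 26.4 m? yes. So the proposal is an Assessable Scheme.
Under paragraph 15: the proposal involves demolition of a listed structure? no; and Assessable Scheme (paragraph 10)? yes. So the proposal is not a Designated Scheme.
Under paragraph 17: the proposal is not accompanied by an ecological survey? no; and Designated Scheme (paragraph 15)? no. So the proposal is not a Class-T Development.
Under paragraph 9: not a Class-K Scheme (paragraph 2)? yes; and not a Class-T Development (paragraph 17)? yes. So the proposal is a Senior Development.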